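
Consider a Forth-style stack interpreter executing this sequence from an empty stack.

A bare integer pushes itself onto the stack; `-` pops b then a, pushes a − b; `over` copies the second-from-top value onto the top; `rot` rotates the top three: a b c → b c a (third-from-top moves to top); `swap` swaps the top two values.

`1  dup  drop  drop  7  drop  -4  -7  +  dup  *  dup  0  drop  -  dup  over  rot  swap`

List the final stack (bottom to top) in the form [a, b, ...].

[0, 0, 0]

1     1
dup   1 1
drop  1
drop  (empty)
7     7
drop  (empty)
-4    -4
-7    -4 -7
+     -11
dup   -11 -11
*     121
dup   121 121
0     121 121 0
drop  121 121
-     0
dup   0 0
over  0 0 0
rot   0 0 0
swap  0 0 0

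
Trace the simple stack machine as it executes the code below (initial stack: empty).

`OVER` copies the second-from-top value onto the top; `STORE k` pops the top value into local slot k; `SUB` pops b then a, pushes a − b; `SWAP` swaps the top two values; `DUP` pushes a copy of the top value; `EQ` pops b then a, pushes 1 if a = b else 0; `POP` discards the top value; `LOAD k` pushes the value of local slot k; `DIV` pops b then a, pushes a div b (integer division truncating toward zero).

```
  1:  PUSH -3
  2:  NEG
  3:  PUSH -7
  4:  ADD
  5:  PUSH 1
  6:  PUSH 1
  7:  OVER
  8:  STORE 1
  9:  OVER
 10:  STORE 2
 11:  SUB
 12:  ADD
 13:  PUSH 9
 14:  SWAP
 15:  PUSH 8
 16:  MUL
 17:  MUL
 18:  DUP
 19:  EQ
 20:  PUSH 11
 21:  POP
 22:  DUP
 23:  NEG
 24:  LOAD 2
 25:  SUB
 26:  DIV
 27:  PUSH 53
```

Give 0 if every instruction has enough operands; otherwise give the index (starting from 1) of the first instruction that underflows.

PUSH -3 → -3
NEG     → 3
PUSH -7 → 3 -7
ADD     → -4
PUSH 1  → -4 1
PUSH 1  → -4 1 1
OVER    → -4 1 1 1
STORE 1 → -4 1 1
OVER    → -4 1 1 1
STORE 2 → -4 1 1
SUB     → -4 0
ADD     → -4
PUSH 9  → -4 9
SWAP    → 9 -4
PUSH 8  → 9 -4 8
MUL     → 9 -32
MUL     → -288
DUP     → -288 -288
EQ      → 1
PUSH 11 → 1 11
POP     → 1
DUP     → 1 1
NEG     → 1 -1
LOAD 2  → 1 -1 1
SUB     → 1 -2
DIV     → 0
PUSH 53 → 0 53

0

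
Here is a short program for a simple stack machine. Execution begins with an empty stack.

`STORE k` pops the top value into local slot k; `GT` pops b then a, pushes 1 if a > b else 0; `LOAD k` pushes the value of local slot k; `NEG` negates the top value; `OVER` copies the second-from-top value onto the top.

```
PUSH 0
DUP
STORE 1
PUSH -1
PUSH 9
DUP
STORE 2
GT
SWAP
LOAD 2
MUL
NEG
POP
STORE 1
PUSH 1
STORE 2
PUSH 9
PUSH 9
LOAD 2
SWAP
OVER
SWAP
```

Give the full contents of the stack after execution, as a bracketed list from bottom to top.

PUSH 0  → 0
DUP     → 0 0
STORE 1 → 0
PUSH -1 → 0 -1
PUSH 9  → 0 -1 9
DUP     → 0 -1 9 9
STORE 2 → 0 -1 9
GT      → 0 0
SWAP    → 0 0
LOAD 2  → 0 0 9
MUL     → 0 0
NEG     → 0 0
POP     → 0
STORE 1 → (empty)
PUSH 1  → 1
STORE 2 → (empty)
PUSH 9  → 9
PUSH 9  → 9 9
LOAD 2  → 9 9 1
SWAP    → 9 1 9
OVER    → 9 1 9 1
SWAP    → 9 1 1 9

[9, 1, 1, 9]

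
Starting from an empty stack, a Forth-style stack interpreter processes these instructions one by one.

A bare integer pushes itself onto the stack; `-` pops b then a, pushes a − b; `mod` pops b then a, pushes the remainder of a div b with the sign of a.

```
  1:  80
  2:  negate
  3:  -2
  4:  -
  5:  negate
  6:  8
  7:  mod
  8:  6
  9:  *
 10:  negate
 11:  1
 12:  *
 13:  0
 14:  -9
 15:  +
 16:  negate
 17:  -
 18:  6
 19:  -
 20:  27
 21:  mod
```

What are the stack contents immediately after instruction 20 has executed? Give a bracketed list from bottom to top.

80     : 80
negate : -80
-2     : -80 -2
-      : -78
negate : 78
8      : 78 8
mod    : 6
6      : 6 6
*      : 36
negate : -36
1      : -36 1
*      : -36
0      : -36 0
-9     : -36 0 -9
+      : -36 -9
negate : -36 9
-      : -45
6      : -45 6
-      : -51
27     : -51 27

[-51, 27]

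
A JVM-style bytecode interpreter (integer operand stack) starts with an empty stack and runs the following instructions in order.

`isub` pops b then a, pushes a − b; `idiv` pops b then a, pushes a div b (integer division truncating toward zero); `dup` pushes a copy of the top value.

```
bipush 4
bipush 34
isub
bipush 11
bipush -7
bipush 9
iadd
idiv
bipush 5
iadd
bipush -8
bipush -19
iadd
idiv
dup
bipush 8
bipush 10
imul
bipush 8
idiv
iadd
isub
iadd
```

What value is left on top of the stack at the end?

bipush 4   → 4
bipush 34  → 4 34
isub       → -30
bipush 11  → -30 11
bipush -7  → -30 11 -7
bipush 9   → -30 11 -7 9
iadd       → -30 11 2
idiv       → -30 5
bipush 5   → -30 5 5
iadd       → -30 10
bipush -8  → -30 10 -8
bipush -19 → -30 10 -8 -19
iadd       → -30 10 -27
idiv       → -30 0
dup        → -30 0 0
bipush 8   → -30 0 0 8
bipush 10  → -30 0 0 8 10
imul       → -30 0 0 80
bipush 8   → -30 0 0 80 8
idiv       → -30 0 0 10
iadd       → -30 0 10
isub       → -30 -10
iadd       → -40

-40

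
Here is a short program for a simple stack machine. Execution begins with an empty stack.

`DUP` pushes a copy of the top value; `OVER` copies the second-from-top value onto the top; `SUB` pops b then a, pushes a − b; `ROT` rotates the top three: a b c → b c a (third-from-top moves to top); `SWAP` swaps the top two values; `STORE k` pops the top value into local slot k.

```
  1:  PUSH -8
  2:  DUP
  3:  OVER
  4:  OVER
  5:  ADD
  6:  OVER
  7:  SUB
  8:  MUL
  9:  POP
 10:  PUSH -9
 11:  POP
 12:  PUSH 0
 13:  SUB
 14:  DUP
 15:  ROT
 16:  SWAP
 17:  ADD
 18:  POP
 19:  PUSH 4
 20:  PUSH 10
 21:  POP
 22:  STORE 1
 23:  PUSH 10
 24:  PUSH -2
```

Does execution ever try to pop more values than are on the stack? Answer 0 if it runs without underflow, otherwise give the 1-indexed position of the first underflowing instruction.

15

PUSH -8 → -8
DUP     → -8 -8
OVER    → -8 -8 -8
OVER    → -8 -8 -8 -8
ADD     → -8 -8 -16
OVER    → -8 -8 -16 -8
SUB     → -8 -8 -8
MUL     → -8 64
POP     → -8
PUSH -9 → -8 -9
POP     → -8
PUSH 0  → -8 0
SUB     → -8
DUP     → -8 -8
ROT  — needs 3 operands, stack has 2 → underflow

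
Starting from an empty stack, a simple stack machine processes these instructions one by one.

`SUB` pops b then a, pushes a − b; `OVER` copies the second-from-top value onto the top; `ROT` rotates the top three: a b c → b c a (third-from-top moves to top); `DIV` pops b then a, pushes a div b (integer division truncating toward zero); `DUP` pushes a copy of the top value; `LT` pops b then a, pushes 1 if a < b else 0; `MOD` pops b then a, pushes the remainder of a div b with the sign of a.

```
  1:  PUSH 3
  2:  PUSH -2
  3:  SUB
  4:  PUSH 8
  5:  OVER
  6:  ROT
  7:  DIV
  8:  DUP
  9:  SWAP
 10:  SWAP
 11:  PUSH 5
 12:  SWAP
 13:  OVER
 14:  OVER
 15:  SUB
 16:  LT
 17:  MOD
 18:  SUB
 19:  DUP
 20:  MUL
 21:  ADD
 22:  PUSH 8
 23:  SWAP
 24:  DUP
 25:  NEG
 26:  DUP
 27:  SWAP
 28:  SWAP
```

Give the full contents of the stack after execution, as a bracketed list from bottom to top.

PUSH 3   [3]
PUSH -2  [3, -2]
SUB      [5]
PUSH 8   [5, 8]
OVER     [5, 8, 5]
ROT      [8, 5, 5]
DIV      [8, 1]
DUP      [8, 1, 1]
SWAP     [8, 1, 1]
SWAP     [8, 1, 1]
PUSH 5   [8, 1, 1, 5]
SWAP     [8, 1, 5, 1]
OVER     [8, 1, 5, 1, 5]
OVER     [8, 1, 5, 1, 5, 1]
SUB      [8, 1, 5, 1, 4]
LT       [8, 1, 5, 1]
MOD      [8, 1, 0]
SUB      [8, 1]
DUP      [8, 1, 1]
MUL      [8, 1]
ADD      [9]
PUSH 8   [9, 8]
SWAP     [8, 9]
DUP      [8, 9, 9]
NEG      [8, 9, -9]
DUP      [8, 9, -9, -9]
SWAP     [8, 9, -9, -9]
SWAP     [8, 9, -9, -9]

[8, 9, -9, -9]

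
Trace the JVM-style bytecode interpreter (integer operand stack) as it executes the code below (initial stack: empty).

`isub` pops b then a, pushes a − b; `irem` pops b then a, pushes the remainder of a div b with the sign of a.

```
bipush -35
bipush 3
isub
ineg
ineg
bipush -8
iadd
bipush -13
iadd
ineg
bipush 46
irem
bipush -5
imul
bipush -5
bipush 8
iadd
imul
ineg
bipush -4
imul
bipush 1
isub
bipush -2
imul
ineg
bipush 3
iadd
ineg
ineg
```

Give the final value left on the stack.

-1559

bipush -35  [-35]
bipush 3    [-35, 3]
isub        [-38]
ineg        [38]
ineg        [-38]
bipush -8   [-38, -8]
iadd        [-46]
bipush -13  [-46, -13]
iadd        [-59]
ineg        [59]
bipush 46   [59, 46]
irem        [13]
bipush -5   [13, -5]
imul        [-65]
bipush -5   [-65, -5]
bipush 8    [-65, -5, 8]
iadd        [-65, 3]
imul        [-195]
ineg        [195]
bipush -4   [195, -4]
imul        [-780]
bipush 1    [-780, 1]
isub        [-781]
bipush -2   [-781, -2]
imul        [1562]
ineg        [-1562]
bipush 3    [-1562, 3]
iadd        [-1559]
ineg        [1559]
ineg        [-1559]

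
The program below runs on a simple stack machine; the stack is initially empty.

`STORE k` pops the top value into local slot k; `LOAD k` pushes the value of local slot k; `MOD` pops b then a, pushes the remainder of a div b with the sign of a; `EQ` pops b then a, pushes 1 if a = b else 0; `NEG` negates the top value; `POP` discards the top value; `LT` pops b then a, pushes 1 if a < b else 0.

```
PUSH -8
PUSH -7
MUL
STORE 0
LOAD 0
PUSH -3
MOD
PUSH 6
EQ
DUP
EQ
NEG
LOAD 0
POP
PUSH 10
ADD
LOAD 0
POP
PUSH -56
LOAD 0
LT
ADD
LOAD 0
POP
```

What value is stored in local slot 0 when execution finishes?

PUSH -8  → [-8]
PUSH -7  → [-8, -7]
MUL      → [56]
STORE 0  → []
LOAD 0   → [56]
PUSH -3  → [56, -3]
MOD      → [2]
PUSH 6   → [2, 6]
EQ       → [0]
DUP      → [0, 0]
EQ       → [1]
NEG      → [-1]
LOAD 0   → [-1, 56]
POP      → [-1]
PUSH 10  → [-1, 10]
ADD      → [9]
LOAD 0   → [9, 56]
POP      → [9]
PUSH -56 → [9, -56]
LOAD 0   → [9, -56, 56]
LT       → [9, 1]
ADD      → [10]
LOAD 0   → [10, 56]
POP      → [10]

56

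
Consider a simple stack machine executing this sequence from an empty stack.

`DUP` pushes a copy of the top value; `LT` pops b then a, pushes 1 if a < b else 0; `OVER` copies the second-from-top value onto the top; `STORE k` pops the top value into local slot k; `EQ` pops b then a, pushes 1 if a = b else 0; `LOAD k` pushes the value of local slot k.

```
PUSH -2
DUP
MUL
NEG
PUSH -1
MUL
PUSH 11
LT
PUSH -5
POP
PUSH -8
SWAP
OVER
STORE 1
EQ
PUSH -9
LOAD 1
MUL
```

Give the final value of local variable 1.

PUSH -2 → [-2]
DUP     → [-2, -2]
MUL     → [4]
NEG     → [-4]
PUSH -1 → [-4, -1]
MUL     → [4]
PUSH 11 → [4, 11]
LT      → [1]
PUSH -5 → [1, -5]
POP     → [1]
PUSH -8 → [1, -8]
SWAP    → [-8, 1]
OVER    → [-8, 1, -8]
STORE 1 → [-8, 1]
EQ      → [0]
PUSH -9 → [0, -9]
LOAD 1  → [0, -9, -8]
MUL     → [0, 72]

-8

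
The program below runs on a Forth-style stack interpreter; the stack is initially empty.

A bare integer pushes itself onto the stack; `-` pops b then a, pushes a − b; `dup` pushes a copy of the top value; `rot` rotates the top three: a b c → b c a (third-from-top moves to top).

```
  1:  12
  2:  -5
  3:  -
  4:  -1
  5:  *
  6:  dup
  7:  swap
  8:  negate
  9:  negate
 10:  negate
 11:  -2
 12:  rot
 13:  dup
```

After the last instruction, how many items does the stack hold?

4

12     : 12
-5     : 12 -5
-      : 17
-1     : 17 -1
*      : -17
dup    : -17 -17
swap   : -17 -17
negate : -17 17
negate : -17 -17
negate : -17 17
-2     : -17 17 -2
rot    : 17 -2 -17
dup    : 17 -2 -17 -17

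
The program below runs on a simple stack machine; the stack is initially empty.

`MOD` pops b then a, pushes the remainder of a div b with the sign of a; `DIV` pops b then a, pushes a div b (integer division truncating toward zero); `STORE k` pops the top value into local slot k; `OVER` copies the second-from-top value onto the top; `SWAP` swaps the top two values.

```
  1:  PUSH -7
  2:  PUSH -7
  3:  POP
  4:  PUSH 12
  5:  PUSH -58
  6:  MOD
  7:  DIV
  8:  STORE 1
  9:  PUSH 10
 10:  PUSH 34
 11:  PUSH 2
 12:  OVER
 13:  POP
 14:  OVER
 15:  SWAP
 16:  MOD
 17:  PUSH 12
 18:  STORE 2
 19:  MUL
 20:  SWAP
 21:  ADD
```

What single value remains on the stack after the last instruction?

PUSH -7  -> [-7]
PUSH -7  -> [-7, -7]
POP      -> [-7]
PUSH 12  -> [-7, 12]
PUSH -58 -> [-7, 12, -58]
MOD      -> [-7, 12]
DIV      -> [0]
STORE 1  -> []
PUSH 10  -> [10]
PUSH 34  -> [10, 34]
PUSH 2   -> [10, 34, 2]
OVER     -> [10, 34, 2, 34]
POP      -> [10, 34, 2]
OVER     -> [10, 34, 2, 34]
SWAP     -> [10, 34, 34, 2]
MOD      -> [10, 34, 0]
PUSH 12  -> [10, 34, 0, 12]
STORE 2  -> [10, 34, 0]
MUL      -> [10, 0]
SWAP     -> [0, 10]
ADD      -> [10]

10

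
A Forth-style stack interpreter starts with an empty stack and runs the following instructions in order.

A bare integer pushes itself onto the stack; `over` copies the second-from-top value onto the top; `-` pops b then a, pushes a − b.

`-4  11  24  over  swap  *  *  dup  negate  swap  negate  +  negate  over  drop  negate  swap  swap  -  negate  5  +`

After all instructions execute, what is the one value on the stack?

-4      -4
11      -4 11
24      -4 11 24
over    -4 11 24 11
swap    -4 11 11 24
*       -4 11 264
*       -4 2904
dup     -4 2904 2904
negate  -4 2904 -2904
swap    -4 -2904 2904
negate  -4 -2904 -2904
+       -4 -5808
negate  -4 5808
over    -4 5808 -4
drop    -4 5808
negate  -4 -5808
swap    -5808 -4
swap    -4 -5808
-       5804
negate  -5804
5       -5804 5
+       -5799

-5799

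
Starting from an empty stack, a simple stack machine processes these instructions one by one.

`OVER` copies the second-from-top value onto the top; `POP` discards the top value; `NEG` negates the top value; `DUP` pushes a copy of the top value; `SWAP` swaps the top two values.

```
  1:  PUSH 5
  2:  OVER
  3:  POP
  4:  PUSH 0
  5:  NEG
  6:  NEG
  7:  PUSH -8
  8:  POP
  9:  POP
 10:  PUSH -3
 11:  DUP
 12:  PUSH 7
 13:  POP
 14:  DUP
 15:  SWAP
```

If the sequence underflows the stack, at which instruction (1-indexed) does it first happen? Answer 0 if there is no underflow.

2

PUSH 5 → [5]
OVER  — needs 2 operands, stack has 1 → underflow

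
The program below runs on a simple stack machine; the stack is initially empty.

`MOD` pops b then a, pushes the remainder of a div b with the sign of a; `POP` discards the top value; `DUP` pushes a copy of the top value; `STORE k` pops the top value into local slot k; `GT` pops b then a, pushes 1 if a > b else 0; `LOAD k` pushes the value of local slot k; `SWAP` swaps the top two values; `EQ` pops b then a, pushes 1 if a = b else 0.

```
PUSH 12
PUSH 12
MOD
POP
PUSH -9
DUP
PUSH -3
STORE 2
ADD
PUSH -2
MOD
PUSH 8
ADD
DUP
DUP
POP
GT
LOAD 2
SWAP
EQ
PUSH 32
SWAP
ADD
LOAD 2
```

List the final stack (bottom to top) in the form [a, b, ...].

[32, -3]

PUSH 12  12
PUSH 12  12 12
MOD      0
POP      (empty)
PUSH -9  -9
DUP      -9 -9
PUSH -3  -9 -9 -3
STORE 2  -9 -9
ADD      -18
PUSH -2  -18 -2
MOD      0
PUSH 8   0 8
ADD      8
DUP      8 8
DUP      8 8 8
POP      8 8
GT       0
LOAD 2   0 -3
SWAP     -3 0
EQ       0
PUSH 32  0 32
SWAP     32 0
ADD      32
LOAD 2   32 -3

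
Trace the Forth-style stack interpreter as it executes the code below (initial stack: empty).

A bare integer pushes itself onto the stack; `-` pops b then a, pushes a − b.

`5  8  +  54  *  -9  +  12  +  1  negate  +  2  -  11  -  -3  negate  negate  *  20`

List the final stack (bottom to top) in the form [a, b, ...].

[-2073, 20]

5      -> 5
8      -> 5 8
+      -> 13
54     -> 13 54
*      -> 702
-9     -> 702 -9
+      -> 693
12     -> 693 12
+      -> 705
1      -> 705 1
negate -> 705 -1
+      -> 704
2      -> 704 2
-      -> 702
11     -> 702 11
-      -> 691
-3     -> 691 -3
negate -> 691 3
negate -> 691 -3
*      -> -2073
20     -> -2073 20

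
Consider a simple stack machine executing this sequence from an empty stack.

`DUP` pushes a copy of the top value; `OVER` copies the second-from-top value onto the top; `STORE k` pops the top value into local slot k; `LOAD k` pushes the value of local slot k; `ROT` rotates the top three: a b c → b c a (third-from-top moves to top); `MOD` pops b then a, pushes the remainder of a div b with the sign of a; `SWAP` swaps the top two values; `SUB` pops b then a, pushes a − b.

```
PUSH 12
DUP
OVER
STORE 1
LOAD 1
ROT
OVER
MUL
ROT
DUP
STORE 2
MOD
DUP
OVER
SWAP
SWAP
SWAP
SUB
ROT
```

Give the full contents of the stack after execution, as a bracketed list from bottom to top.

[0, 0, 12]

PUSH 12 -> [12]
DUP     -> [12, 12]
OVER    -> [12, 12, 12]
STORE 1 -> [12, 12]
LOAD 1  -> [12, 12, 12]
ROT     -> [12, 12, 12]
OVER    -> [12, 12, 12, 12]
MUL     -> [12, 12, 144]
ROT     -> [12, 144, 12]
DUP     -> [12, 144, 12, 12]
STORE 2 -> [12, 144, 12]
MOD     -> [12, 0]
DUP     -> [12, 0, 0]
OVER    -> [12, 0, 0, 0]
SWAP    -> [12, 0, 0, 0]
SWAP    -> [12, 0, 0, 0]
SWAP    -> [12, 0, 0, 0]
SUB     -> [12, 0, 0]
ROT     -> [0, 0, 12]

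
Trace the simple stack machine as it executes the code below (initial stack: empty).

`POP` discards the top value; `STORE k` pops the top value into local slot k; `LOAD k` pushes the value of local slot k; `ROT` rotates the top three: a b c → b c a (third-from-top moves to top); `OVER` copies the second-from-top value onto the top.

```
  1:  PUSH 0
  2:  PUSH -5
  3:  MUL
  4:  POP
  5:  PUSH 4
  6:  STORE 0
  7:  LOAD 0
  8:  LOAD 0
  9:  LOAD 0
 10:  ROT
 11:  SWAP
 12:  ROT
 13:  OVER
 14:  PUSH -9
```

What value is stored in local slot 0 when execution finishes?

4

PUSH 0  → 0
PUSH -5 → 0 -5
MUL     → 0
POP     → (empty)
PUSH 4  → 4
STORE 0 → (empty)
LOAD 0  → 4
LOAD 0  → 4 4
LOAD 0  → 4 4 4
ROT     → 4 4 4
SWAP    → 4 4 4
ROT     → 4 4 4
OVER    → 4 4 4 4
PUSH -9 → 4 4 4 4 -9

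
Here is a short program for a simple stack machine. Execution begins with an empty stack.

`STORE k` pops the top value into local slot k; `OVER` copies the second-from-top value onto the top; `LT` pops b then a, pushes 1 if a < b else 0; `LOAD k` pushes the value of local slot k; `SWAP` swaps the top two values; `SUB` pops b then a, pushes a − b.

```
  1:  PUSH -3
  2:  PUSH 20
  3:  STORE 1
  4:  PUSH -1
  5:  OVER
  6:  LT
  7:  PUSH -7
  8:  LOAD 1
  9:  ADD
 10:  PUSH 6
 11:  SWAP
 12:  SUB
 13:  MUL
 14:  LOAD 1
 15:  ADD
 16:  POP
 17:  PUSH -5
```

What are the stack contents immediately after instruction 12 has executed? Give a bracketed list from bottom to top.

[-3, 0, -7]

PUSH -3 : -3
PUSH 20 : -3 20
STORE 1 : -3
PUSH -1 : -3 -1
OVER    : -3 -1 -3
LT      : -3 0
PUSH -7 : -3 0 -7
LOAD 1  : -3 0 -7 20
ADD     : -3 0 13
PUSH 6  : -3 0 13 6
SWAP    : -3 0 6 13
SUB     : -3 0 -7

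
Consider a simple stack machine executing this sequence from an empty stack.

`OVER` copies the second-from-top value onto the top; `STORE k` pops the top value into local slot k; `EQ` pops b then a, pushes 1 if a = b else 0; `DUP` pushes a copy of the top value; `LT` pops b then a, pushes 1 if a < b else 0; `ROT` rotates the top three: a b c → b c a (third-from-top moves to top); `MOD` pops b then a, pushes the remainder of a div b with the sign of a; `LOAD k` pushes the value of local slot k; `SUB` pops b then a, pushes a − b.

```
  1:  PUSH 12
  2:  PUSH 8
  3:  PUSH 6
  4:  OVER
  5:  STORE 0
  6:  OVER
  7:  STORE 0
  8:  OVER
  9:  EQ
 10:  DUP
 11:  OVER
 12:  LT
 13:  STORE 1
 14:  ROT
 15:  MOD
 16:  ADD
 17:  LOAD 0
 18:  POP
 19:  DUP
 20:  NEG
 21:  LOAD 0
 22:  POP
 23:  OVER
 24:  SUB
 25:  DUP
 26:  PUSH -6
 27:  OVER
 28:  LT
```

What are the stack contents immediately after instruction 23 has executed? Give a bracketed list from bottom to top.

PUSH 12 → [12]
PUSH 8  → [12, 8]
PUSH 6  → [12, 8, 6]
OVER    → [12, 8, 6, 8]
STORE 0 → [12, 8, 6]
OVER    → [12, 8, 6, 8]
STORE 0 → [12, 8, 6]
OVER    → [12, 8, 6, 8]
EQ      → [12, 8, 0]
DUP     → [12, 8, 0, 0]
OVER    → [12, 8, 0, 0, 0]
LT      → [12, 8, 0, 0]
STORE 1 → [12, 8, 0]
ROT     → [8, 0, 12]
MOD     → [8, 0]
ADD     → [8]
LOAD 0  → [8, 8]
POP     → [8]
DUP     → [8, 8]
NEG     → [8, -8]
LOAD 0  → [8, -8, 8]
POP     → [8, -8]
OVER    → [8, -8, 8]

[8, -8, 8]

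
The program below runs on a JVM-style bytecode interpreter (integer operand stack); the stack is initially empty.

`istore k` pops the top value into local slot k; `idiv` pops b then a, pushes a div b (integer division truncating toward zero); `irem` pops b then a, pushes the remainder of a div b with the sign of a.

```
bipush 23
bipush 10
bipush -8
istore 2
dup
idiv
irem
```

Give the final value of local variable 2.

bipush 23 → 23
bipush 10 → 23 10
bipush -8 → 23 10 -8
istore 2  → 23 10
dup       → 23 10 10
idiv      → 23 1
irem      → 0

-8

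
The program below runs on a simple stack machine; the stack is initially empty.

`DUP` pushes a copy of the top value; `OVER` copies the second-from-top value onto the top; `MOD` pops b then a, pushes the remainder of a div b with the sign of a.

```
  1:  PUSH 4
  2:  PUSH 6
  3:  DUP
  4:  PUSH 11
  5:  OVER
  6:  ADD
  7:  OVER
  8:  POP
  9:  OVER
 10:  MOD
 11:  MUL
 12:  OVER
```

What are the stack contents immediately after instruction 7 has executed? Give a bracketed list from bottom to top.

[4, 6, 6, 17, 6]

PUSH 4   4
PUSH 6   4 6
DUP      4 6 6
PUSH 11  4 6 6 11
OVER     4 6 6 11 6
ADD      4 6 6 17
OVER     4 6 6 17 6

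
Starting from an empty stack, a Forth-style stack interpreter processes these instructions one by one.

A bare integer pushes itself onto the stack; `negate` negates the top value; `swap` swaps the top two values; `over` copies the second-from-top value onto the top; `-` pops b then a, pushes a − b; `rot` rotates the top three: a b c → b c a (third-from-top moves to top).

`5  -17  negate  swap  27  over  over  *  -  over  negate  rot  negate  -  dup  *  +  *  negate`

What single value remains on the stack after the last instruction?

1836

5      → 5
-17    → 5 -17
negate → 5 17
swap   → 17 5
27     → 17 5 27
over   → 17 5 27 5
over   → 17 5 27 5 27
*      → 17 5 27 135
-      → 17 5 -108
over   → 17 5 -108 5
negate → 17 5 -108 -5
rot    → 17 -108 -5 5
negate → 17 -108 -5 -5
-      → 17 -108 0
dup    → 17 -108 0 0
*      → 17 -108 0
+      → 17 -108
*      → -1836
negate → 1836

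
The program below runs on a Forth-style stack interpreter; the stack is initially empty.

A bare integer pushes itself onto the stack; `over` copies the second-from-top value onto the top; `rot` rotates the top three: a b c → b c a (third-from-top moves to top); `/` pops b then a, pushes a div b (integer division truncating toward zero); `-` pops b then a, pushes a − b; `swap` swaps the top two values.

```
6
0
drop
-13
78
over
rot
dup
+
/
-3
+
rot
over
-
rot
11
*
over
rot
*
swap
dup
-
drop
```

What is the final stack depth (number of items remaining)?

6    : [6]
0    : [6, 0]
drop : [6]
-13  : [6, -13]
78   : [6, -13, 78]
over : [6, -13, 78, -13]
rot  : [6, 78, -13, -13]
dup  : [6, 78, -13, -13, -13]
+    : [6, 78, -13, -26]
/    : [6, 78, 0]
-3   : [6, 78, 0, -3]
+    : [6, 78, -3]
rot  : [78, -3, 6]
over : [78, -3, 6, -3]
-    : [78, -3, 9]
rot  : [-3, 9, 78]
11   : [-3, 9, 78, 11]
*    : [-3, 9, 858]
over : [-3, 9, 858, 9]
rot  : [-3, 858, 9, 9]
*    : [-3, 858, 81]
swap : [-3, 81, 858]
dup  : [-3, 81, 858, 858]
-    : [-3, 81, 0]
drop : [-3, 81]

2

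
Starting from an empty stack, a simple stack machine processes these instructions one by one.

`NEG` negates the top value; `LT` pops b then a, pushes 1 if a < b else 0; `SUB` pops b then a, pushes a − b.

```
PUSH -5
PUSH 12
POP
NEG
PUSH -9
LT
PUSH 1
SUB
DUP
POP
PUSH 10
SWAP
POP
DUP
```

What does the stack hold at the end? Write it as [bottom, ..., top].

PUSH -5  -5
PUSH 12  -5 12
POP      -5
NEG      5
PUSH -9  5 -9
LT       0
PUSH 1   0 1
SUB      -1
DUP      -1 -1
POP      -1
PUSH 10  -1 10
SWAP     10 -1
POP      10
DUP      10 10

[10, 10]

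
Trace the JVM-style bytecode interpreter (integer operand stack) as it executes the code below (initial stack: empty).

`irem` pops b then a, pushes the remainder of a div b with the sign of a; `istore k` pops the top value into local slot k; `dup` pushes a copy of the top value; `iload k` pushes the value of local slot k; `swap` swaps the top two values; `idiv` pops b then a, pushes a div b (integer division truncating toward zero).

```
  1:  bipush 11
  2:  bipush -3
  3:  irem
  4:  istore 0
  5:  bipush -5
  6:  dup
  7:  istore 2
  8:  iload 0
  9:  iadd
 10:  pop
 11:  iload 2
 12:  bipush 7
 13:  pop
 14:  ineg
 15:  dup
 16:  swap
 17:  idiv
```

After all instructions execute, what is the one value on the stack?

bipush 11 -> 11
bipush -3 -> 11 -3
irem      -> 2
istore 0  -> (empty)
bipush -5 -> -5
dup       -> -5 -5
istore 2  -> -5
iload 0   -> -5 2
iadd      -> -3
pop       -> (empty)
iload 2   -> -5
bipush 7  -> -5 7
pop       -> -5
ineg      -> 5
dup       -> 5 5
swap      -> 5 5
idiv      -> 1

1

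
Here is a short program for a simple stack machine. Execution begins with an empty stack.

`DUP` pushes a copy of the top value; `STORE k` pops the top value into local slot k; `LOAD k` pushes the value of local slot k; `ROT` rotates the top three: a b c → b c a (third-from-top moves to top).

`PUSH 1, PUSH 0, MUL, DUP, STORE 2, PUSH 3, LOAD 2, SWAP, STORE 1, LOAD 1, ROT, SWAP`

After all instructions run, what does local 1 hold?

3

PUSH 1  : 1
PUSH 0  : 1 0
MUL     : 0
DUP     : 0 0
STORE 2 : 0
PUSH 3  : 0 3
LOAD 2  : 0 3 0
SWAP    : 0 0 3
STORE 1 : 0 0
LOAD 1  : 0 0 3
ROT     : 0 3 0
SWAP    : 0 0 3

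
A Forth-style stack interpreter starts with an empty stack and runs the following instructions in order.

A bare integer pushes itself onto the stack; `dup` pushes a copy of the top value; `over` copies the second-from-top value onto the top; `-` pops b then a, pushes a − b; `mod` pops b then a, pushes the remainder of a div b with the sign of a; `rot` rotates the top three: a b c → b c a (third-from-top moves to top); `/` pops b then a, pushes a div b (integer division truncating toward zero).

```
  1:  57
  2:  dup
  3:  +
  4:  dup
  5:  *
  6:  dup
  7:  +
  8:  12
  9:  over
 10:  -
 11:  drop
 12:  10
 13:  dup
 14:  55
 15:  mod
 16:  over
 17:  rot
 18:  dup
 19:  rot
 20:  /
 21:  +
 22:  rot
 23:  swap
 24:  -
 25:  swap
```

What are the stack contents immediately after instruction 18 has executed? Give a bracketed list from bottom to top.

57   : [57]
dup  : [57, 57]
+    : [114]
dup  : [114, 114]
*    : [12996]
dup  : [12996, 12996]
+    : [25992]
12   : [25992, 12]
over : [25992, 12, 25992]
-    : [25992, -25980]
drop : [25992]
10   : [25992, 10]
dup  : [25992, 10, 10]
55   : [25992, 10, 10, 55]
mod  : [25992, 10, 10]
over : [25992, 10, 10, 10]
rot  : [25992, 10, 10, 10]
dup  : [25992, 10, 10, 10, 10]

[25992, 10, 10, 10, 10]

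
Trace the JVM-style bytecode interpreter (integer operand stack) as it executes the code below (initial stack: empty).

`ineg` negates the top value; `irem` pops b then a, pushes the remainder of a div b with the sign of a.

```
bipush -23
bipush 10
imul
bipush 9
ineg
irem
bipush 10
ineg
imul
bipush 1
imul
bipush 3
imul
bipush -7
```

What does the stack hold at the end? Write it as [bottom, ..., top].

bipush -23 : [-23]
bipush 10  : [-23, 10]
imul       : [-230]
bipush 9   : [-230, 9]
ineg       : [-230, -9]
irem       : [-5]
bipush 10  : [-5, 10]
ineg       : [-5, -10]
imul       : [50]
bipush 1   : [50, 1]
imul       : [50]
bipush 3   : [50, 3]
imul       : [150]
bipush -7  : [150, -7]

[150, -7]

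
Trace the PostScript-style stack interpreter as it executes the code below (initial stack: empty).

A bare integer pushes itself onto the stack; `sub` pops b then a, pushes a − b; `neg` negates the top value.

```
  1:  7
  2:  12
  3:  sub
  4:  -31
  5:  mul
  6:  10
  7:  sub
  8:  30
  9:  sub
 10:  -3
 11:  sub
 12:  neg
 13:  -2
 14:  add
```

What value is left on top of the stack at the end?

-120

7   → 7
12  → 7 12
sub → -5
-31 → -5 -31
mul → 155
10  → 155 10
sub → 145
30  → 145 30
sub → 115
-3  → 115 -3
sub → 118
neg → -118
-2  → -118 -2
add → -120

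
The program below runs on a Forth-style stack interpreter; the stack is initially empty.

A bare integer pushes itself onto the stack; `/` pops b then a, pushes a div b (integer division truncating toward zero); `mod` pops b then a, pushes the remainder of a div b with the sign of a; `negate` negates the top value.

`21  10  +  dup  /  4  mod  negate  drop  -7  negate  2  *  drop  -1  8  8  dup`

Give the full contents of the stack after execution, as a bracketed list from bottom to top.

[-1, 8, 8, 8]

21     : 21
10     : 21 10
+      : 31
dup    : 31 31
/      : 1
4      : 1 4
mod    : 1
negate : -1
drop   : (empty)
-7     : -7
negate : 7
2      : 7 2
*      : 14
drop   : (empty)
-1     : -1
8      : -1 8
8      : -1 8 8
dup    : -1 8 8 8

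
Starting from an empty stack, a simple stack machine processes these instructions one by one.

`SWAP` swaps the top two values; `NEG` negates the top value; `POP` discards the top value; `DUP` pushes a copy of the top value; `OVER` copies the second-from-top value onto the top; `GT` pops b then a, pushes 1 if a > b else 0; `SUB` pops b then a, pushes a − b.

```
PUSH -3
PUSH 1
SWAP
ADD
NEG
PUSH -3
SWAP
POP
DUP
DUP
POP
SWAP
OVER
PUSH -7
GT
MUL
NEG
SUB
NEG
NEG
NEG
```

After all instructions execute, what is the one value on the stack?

6

PUSH -3 -> -3
PUSH 1  -> -3 1
SWAP    -> 1 -3
ADD     -> -2
NEG     -> 2
PUSH -3 -> 2 -3
SWAP    -> -3 2
POP     -> -3
DUP     -> -3 -3
DUP     -> -3 -3 -3
POP     -> -3 -3
SWAP    -> -3 -3
OVER    -> -3 -3 -3
PUSH -7 -> -3 -3 -3 -7
GT      -> -3 -3 1
MUL     -> -3 -3
NEG     -> -3 3
SUB     -> -6
NEG     -> 6
NEG     -> -6
NEG     -> 6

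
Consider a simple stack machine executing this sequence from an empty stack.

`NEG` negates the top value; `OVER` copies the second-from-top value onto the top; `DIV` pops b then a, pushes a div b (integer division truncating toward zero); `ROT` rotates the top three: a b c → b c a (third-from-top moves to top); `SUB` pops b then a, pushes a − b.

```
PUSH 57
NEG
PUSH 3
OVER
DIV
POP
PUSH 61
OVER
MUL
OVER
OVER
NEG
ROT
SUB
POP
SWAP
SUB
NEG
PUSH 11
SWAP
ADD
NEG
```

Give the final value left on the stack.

-11

PUSH 57 → [57]
NEG     → [-57]
PUSH 3  → [-57, 3]
OVER    → [-57, 3, -57]
DIV     → [-57, 0]
POP     → [-57]
PUSH 61 → [-57, 61]
OVER    → [-57, 61, -57]
MUL     → [-57, -3477]
OVER    → [-57, -3477, -57]
OVER    → [-57, -3477, -57, -3477]
NEG     → [-57, -3477, -57, 3477]
ROT     → [-57, -57, 3477, -3477]
SUB     → [-57, -57, 6954]
POP     → [-57, -57]
SWAP    → [-57, -57]
SUB     → [0]
NEG     → [0]
PUSH 11 → [0, 11]
SWAP    → [11, 0]
ADD     → [11]
NEG     → [-11]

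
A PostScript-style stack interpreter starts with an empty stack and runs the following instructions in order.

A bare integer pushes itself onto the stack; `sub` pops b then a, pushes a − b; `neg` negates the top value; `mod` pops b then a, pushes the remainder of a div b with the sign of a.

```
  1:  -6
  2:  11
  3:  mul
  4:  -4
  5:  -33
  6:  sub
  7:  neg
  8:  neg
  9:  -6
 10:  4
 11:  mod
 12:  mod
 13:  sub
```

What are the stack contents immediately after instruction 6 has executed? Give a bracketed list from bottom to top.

-6  -> [-6]
11  -> [-6, 11]
mul -> [-66]
-4  -> [-66, -4]
-33 -> [-66, -4, -33]
sub -> [-66, 29]

[-66, 29]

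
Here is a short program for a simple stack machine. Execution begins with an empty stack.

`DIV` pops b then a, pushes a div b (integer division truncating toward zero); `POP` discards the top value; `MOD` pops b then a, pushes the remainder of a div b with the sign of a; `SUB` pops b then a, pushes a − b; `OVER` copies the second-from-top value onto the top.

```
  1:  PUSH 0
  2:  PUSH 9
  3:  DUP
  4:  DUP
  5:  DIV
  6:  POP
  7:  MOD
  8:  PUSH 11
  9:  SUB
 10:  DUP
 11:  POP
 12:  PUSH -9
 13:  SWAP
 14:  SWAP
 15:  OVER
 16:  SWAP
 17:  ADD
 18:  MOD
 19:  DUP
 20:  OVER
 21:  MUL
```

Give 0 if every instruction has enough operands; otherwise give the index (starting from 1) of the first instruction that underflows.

0

PUSH 0  → [0]
PUSH 9  → [0, 9]
DUP     → [0, 9, 9]
DUP     → [0, 9, 9, 9]
DIV     → [0, 9, 1]
POP     → [0, 9]
MOD     → [0]
PUSH 11 → [0, 11]
SUB     → [-11]
DUP     → [-11, -11]
POP     → [-11]
PUSH -9 → [-11, -9]
SWAP    → [-9, -11]
SWAP    → [-11, -9]
OVER    → [-11, -9, -11]
SWAP    → [-11, -11, -9]
ADD     → [-11, -20]
MOD     → [-11]
DUP     → [-11, -11]
OVER    → [-11, -11, -11]
MUL     → [-11, 121]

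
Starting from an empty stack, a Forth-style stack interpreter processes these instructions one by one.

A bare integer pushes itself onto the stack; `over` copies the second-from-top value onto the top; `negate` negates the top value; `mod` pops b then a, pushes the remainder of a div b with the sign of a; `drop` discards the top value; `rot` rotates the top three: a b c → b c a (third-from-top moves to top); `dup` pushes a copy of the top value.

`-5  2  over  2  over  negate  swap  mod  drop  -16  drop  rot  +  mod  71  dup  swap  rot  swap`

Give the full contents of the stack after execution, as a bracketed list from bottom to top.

-5     → [-5]
2      → [-5, 2]
over   → [-5, 2, -5]
2      → [-5, 2, -5, 2]
over   → [-5, 2, -5, 2, -5]
negate → [-5, 2, -5, 2, 5]
swap   → [-5, 2, -5, 5, 2]
mod    → [-5, 2, -5, 1]
drop   → [-5, 2, -5]
-16    → [-5, 2, -5, -16]
drop   → [-5, 2, -5]
rot    → [2, -5, -5]
+      → [2, -10]
mod    → [2]
71     → [2, 71]
dup    → [2, 71, 71]
swap   → [2, 71, 71]
rot    → [71, 71, 2]
swap   → [71, 2, 71]

[71, 2, 71]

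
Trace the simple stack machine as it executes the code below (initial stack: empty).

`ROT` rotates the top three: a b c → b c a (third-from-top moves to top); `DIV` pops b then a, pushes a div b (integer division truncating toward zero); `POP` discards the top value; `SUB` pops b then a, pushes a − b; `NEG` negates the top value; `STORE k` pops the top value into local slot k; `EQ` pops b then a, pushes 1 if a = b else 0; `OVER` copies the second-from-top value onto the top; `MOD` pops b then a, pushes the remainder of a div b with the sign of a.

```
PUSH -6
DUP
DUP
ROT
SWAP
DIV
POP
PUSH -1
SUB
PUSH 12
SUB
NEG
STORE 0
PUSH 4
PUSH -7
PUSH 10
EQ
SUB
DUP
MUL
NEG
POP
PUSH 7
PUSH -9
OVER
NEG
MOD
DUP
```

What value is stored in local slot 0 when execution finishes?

17

PUSH -6 -> -6
DUP     -> -6 -6
DUP     -> -6 -6 -6
ROT     -> -6 -6 -6
SWAP    -> -6 -6 -6
DIV     -> -6 1
POP     -> -6
PUSH -1 -> -6 -1
SUB     -> -5
PUSH 12 -> -5 12
SUB     -> -17
NEG     -> 17
STORE 0 -> (empty)
PUSH 4  -> 4
PUSH -7 -> 4 -7
PUSH 10 -> 4 -7 10
EQ      -> 4 0
SUB     -> 4
DUP     -> 4 4
MUL     -> 16
NEG     -> -16
POP     -> (empty)
PUSH 7  -> 7
PUSH -9 -> 7 -9
OVER    -> 7 -9 7
NEG     -> 7 -9 -7
MOD     -> 7 -2
DUP     -> 7 -2 -2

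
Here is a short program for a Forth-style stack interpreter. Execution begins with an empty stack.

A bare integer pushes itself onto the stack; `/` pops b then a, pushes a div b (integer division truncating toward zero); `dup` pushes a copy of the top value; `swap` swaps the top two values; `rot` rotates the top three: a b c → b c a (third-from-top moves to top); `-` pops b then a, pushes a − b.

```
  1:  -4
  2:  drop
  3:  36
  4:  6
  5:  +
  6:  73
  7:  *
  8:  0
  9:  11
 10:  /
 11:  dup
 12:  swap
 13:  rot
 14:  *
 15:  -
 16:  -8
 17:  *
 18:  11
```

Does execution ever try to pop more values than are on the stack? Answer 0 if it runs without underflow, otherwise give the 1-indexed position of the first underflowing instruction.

0

-4   : -4
drop : (empty)
36   : 36
6    : 36 6
+    : 42
73   : 42 73
*    : 3066
0    : 3066 0
11   : 3066 0 11
/    : 3066 0
dup  : 3066 0 0
swap : 3066 0 0
rot  : 0 0 3066
*    : 0 0
-    : 0
-8   : 0 -8
*    : 0
11   : 0 11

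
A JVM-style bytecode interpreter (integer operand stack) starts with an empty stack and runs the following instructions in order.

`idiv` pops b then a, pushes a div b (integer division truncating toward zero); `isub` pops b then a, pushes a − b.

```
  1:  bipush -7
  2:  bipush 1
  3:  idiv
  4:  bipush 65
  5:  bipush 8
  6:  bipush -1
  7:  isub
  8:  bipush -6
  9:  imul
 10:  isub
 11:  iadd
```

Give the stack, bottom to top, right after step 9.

bipush -7 → -7
bipush 1  → -7 1
idiv      → -7
bipush 65 → -7 65
bipush 8  → -7 65 8
bipush -1 → -7 65 8 -1
isub      → -7 65 9
bipush -6 → -7 65 9 -6
imul      → -7 65 -54

[-7, 65, -54]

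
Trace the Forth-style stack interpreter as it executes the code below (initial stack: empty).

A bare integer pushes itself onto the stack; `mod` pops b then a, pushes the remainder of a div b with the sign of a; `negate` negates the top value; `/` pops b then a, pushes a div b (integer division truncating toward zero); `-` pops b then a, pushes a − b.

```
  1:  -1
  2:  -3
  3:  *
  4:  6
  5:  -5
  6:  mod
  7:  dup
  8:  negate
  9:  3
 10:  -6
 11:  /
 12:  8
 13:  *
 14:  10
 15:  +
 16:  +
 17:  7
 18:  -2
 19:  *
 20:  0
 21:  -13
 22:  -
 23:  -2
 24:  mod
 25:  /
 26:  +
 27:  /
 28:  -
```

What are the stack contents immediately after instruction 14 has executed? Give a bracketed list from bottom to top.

-1     : [-1]
-3     : [-1, -3]
*      : [3]
6      : [3, 6]
-5     : [3, 6, -5]
mod    : [3, 1]
dup    : [3, 1, 1]
negate : [3, 1, -1]
3      : [3, 1, -1, 3]
-6     : [3, 1, -1, 3, -6]
/      : [3, 1, -1, 0]
8      : [3, 1, -1, 0, 8]
*      : [3, 1, -1, 0]
10     : [3, 1, -1, 0, 10]

[3, 1, -1, 0, 10]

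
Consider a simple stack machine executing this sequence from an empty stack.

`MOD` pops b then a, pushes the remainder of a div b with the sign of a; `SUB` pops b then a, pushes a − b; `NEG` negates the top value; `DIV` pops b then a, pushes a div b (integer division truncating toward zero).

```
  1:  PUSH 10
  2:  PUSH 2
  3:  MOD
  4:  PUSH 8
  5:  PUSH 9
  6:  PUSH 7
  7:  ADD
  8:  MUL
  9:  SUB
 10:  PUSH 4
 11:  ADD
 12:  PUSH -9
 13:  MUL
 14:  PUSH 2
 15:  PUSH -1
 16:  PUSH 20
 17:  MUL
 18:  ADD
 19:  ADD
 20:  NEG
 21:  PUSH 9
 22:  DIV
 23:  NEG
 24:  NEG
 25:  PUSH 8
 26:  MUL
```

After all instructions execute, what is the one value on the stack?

-976

PUSH 10 : 10
PUSH 2  : 10 2
MOD     : 0
PUSH 8  : 0 8
PUSH 9  : 0 8 9
PUSH 7  : 0 8 9 7
ADD     : 0 8 16
MUL     : 0 128
SUB     : -128
PUSH 4  : -128 4
ADD     : -124
PUSH -9 : -124 -9
MUL     : 1116
PUSH 2  : 1116 2
PUSH -1 : 1116 2 -1
PUSH 20 : 1116 2 -1 20
MUL     : 1116 2 -20
ADD     : 1116 -18
ADD     : 1098
NEG     : -1098
PUSH 9  : -1098 9
DIV     : -122
NEG     : 122
NEG     : -122
PUSH 8  : -122 8
MUL     : -976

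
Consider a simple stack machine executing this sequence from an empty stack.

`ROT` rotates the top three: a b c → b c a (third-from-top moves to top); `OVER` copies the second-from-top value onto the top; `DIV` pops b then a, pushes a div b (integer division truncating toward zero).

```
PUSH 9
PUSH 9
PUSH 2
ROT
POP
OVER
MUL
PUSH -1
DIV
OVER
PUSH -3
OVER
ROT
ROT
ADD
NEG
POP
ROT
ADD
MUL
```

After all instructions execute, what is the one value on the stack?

-324

PUSH 9  → 9
PUSH 9  → 9 9
PUSH 2  → 9 9 2
ROT     → 9 2 9
POP     → 9 2
OVER    → 9 2 9
MUL     → 9 18
PUSH -1 → 9 18 -1
DIV     → 9 -18
OVER    → 9 -18 9
PUSH -3 → 9 -18 9 -3
OVER    → 9 -18 9 -3 9
ROT     → 9 -18 -3 9 9
ROT     → 9 -18 9 9 -3
ADD     → 9 -18 9 6
NEG     → 9 -18 9 -6
POP     → 9 -18 9
ROT     → -18 9 9
ADD     → -18 18
MUL     → -324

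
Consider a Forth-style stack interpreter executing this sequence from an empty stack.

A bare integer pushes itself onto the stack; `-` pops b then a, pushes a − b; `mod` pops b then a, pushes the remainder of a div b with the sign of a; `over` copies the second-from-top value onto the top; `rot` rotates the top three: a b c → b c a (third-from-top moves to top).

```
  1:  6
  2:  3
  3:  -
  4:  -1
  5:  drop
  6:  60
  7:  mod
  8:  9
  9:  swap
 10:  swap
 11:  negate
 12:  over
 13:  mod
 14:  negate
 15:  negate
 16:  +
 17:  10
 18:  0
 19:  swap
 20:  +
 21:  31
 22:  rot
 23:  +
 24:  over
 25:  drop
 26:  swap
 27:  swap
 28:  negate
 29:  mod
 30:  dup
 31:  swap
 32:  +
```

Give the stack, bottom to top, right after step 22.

6      : [6]
3      : [6, 3]
-      : [3]
-1     : [3, -1]
drop   : [3]
60     : [3, 60]
mod    : [3]
9      : [3, 9]
swap   : [9, 3]
swap   : [3, 9]
negate : [3, -9]
over   : [3, -9, 3]
mod    : [3, 0]
negate : [3, 0]
negate : [3, 0]
+      : [3]
10     : [3, 10]
0      : [3, 10, 0]
swap   : [3, 0, 10]
+      : [3, 10]
31     : [3, 10, 31]
rot    : [10, 31, 3]

[10, 31, 3]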